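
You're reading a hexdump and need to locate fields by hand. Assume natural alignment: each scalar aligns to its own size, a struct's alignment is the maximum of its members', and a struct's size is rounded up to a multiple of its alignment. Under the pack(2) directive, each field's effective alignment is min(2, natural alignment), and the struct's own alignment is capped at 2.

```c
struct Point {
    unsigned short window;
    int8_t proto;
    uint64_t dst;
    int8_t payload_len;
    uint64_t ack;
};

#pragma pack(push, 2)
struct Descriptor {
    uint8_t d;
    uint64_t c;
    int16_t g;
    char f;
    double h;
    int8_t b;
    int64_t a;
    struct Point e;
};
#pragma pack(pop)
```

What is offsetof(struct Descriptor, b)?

22

Point: @0: window [2B, align 2] → 2; @2: proto [1B, align 1] → 3; +5 pad (align 8); @8: dst [8B, align 8] → 16; @16: payload_len [1B, align 1] → 17; +7 pad (align 8); @24: ack [8B, align 8] → 32; size 32, align 8
@0: d [1B, align 1] → 1
+1 pad (align 2)
@2: c [8B, align 2] → 10
@10: g [2B, align 2] → 12
@12: f [1B, align 1] → 13
+1 pad (align 2)
@14: h [8B, align 2] → 22
@22: b [1B, align 1] → 23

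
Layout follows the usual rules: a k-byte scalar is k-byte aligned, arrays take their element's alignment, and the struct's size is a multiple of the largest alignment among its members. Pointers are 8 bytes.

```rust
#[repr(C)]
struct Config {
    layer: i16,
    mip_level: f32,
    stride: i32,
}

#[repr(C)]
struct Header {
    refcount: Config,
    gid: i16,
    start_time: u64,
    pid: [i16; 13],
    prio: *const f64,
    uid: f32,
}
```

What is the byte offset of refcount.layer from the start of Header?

Config: 0..2  layer  (2B, 2-aligned); 2..4  -- padding (2B); 4..8  mip_level  (4B, 4-aligned); 8..12  stride  (4B, 4-aligned); sizeof = 12, alignof = 4
0..12  refcount  (12B, 4-aligned)
within Config: layer at 0
0 + 0 = 0

0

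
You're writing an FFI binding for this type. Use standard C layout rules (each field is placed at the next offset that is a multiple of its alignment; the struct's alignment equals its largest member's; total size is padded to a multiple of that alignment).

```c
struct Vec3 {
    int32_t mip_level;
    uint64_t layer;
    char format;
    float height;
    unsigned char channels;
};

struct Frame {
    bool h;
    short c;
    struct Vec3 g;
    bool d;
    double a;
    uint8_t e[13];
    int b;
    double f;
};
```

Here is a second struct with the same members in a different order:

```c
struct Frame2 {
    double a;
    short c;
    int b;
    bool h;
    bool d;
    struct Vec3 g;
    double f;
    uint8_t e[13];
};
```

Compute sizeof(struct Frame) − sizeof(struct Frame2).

Vec3: @0: mip_level [4B, align 4] → 4; +4 pad (align 8); @8: layer [8B, align 8] → 16; @16: format [1B, align 1] → 17; +3 pad (align 4); @20: height [4B, align 4] → 24; @24: channels [1B, align 1] → 25; +7 tail pad (align 8); size 32, align 8
@0: h [1B, align 1] → 1
+1 pad (align 2)
@2: c [2B, align 2] → 4
+4 pad (align 8)
@8: g [32B, align 8] → 40
@40: d [1B, align 1] → 41
+7 pad (align 8)
@48: a [8B, align 8] → 56
@56: e [13B, align 1] → 69
+3 pad (align 4)
@72: b [4B, align 4] → 76
+4 pad (align 8)
@80: f [8B, align 8] → 88
size 88, align 8
— Frame2 —
@0: a [8B, align 8] → 8
@8: c [2B, align 2] → 10
+2 pad (align 4)
@12: b [4B, align 4] → 16
@16: h [1B, align 1] → 17
@17: d [1B, align 1] → 18
+6 pad (align 8)
@24: g [32B, align 8] → 56
@56: f [8B, align 8] → 64
@64: e [13B, align 1] → 77
+3 tail pad (align 8)
size 80, align 8
88 − 80 = 8

8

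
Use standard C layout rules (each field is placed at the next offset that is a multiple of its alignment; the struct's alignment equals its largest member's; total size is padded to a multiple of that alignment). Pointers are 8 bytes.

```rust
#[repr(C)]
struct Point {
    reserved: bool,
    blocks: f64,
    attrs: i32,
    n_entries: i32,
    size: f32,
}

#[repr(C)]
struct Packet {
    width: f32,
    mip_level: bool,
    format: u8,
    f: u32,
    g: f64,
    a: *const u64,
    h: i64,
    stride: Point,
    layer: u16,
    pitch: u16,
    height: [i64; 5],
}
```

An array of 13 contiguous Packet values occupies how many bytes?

1560

Point: reserved at 0 (size 1, align 1) → ends 1; pad 7 to align 8 for blocks; blocks at 8 (size 8, align 8) → ends 16; attrs at 16 (size 4, align 4) → ends 20; n_entries at 20 (size 4, align 4) → ends 24; size at 24 (size 4, align 4) → ends 28; tail pad 4 to reach multiple of 8; total 32 bytes, alignment 8
width at 0 (size 4, align 4) → ends 4
mip_level at 4 (size 1, align 1) → ends 5
format at 5 (size 1, align 1) → ends 6
pad 2 to align 4 for f
f at 8 (size 4, align 4) → ends 12
pad 4 to align 8 for g
g at 16 (size 8, align 8) → ends 24
a at 24 (size 8, align 8) → ends 32
h at 32 (size 8, align 8) → ends 40
stride at 40 (size 32, align 8) → ends 72
layer at 72 (size 2, align 2) → ends 74
pitch at 74 (size 2, align 2) → ends 76
pad 4 to align 8 for height
height at 80 (size 40, align 8) → ends 120
total 120 bytes, alignment 8
array of 13: 13 × 120 = 1560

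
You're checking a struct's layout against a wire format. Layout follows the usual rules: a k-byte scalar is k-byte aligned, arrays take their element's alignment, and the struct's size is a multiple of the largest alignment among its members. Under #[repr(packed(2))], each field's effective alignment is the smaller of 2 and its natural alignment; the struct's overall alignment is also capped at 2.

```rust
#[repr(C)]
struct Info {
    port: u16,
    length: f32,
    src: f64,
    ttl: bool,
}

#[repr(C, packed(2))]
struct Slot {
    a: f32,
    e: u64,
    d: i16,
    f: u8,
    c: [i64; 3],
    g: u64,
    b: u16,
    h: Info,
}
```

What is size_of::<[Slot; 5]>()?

370

Info: @0: port [2B, align 2] → 2; +2 pad (align 4); @4: length [4B, align 4] → 8; @8: src [8B, align 8] → 16; @16: ttl [1B, align 1] → 17; +7 tail pad (align 8); size 24, align 8
@0: a [4B, align 2] → 4
@4: e [8B, align 2] → 12
@12: d [2B, align 2] → 14
@14: f [1B, align 1] → 15
+1 pad (align 2)
@16: c [24B, align 2] → 40
@40: g [8B, align 2] → 48
@48: b [2B, align 2] → 50
@50: h [24B, align 2] → 74
size 74, align 2
array of 5: 5 × 74 = 370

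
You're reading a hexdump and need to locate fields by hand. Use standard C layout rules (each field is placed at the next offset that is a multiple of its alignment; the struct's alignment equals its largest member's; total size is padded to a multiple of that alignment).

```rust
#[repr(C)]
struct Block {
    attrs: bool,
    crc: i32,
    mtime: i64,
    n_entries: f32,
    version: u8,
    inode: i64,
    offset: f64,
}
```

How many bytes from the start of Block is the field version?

20

0..1  attrs  (1B, 1-aligned)
1..4  -- padding (3B)
4..8  crc  (4B, 4-aligned)
8..16  mtime  (8B, 8-aligned)
16..20  n_entries  (4B, 4-aligned)
20..21  version  (1B, 1-aligned)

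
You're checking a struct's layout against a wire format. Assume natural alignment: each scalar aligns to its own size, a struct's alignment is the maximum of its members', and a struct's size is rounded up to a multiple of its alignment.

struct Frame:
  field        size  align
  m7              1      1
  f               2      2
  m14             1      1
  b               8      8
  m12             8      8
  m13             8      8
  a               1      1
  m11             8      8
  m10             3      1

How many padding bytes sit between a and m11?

0..1  m7  (1B, 1-aligned)
1..2  -- padding (1B)
2..4  f  (2B, 2-aligned)
4..5  m14  (1B, 1-aligned)
5..8  -- padding (3B)
8..16  b  (8B, 8-aligned)
16..24  m12  (8B, 8-aligned)
24..32  m13  (8B, 8-aligned)
32..33  a  (1B, 1-aligned)
33..40  -- padding (7B)
40..48  m11  (8B, 8-aligned)

7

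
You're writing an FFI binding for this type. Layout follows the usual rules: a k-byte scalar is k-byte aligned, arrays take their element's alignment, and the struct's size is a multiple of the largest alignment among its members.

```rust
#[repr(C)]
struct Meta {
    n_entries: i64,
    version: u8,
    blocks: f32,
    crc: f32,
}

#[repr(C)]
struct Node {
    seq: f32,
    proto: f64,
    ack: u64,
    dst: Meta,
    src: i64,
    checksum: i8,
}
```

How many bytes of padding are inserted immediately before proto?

Meta: @0: n_entries [8B, align 8] → 8; @8: version [1B, align 1] → 9; +3 pad (align 4); @12: blocks [4B, align 4] → 16; @16: crc [4B, align 4] → 20; +4 tail pad (align 8); size 24, align 8
@0: seq [4B, align 4] → 4
+4 pad (align 8)
@8: proto [8B, align 8] → 16

4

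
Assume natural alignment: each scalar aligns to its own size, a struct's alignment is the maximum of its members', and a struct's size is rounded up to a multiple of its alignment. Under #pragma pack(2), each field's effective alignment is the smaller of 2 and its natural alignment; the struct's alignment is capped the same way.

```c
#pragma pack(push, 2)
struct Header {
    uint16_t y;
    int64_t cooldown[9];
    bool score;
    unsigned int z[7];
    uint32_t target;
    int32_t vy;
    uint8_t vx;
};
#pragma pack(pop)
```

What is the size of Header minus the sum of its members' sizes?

2

0..2  y  (2B, 2-aligned)
2..74  cooldown  (72B, 2-aligned)
74..75  score  (1B, 1-aligned)
75..76  -- padding (1B)
76..104  z  (28B, 2-aligned)
104..108  target  (4B, 2-aligned)
108..112  vy  (4B, 2-aligned)
112..113  vx  (1B, 1-aligned)
113..114  -- tail padding (1B)
sizeof = 114, alignof = 2
data bytes 112, size 114 → padding 2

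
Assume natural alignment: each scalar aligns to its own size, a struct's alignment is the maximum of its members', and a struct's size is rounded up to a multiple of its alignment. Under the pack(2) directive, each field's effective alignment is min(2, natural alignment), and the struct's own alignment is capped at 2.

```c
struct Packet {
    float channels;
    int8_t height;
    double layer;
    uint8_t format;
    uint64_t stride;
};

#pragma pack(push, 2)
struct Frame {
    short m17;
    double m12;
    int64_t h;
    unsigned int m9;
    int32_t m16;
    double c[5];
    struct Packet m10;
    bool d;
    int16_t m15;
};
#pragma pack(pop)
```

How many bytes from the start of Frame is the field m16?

22

Packet: 0..4  channels  (4B, 4-aligned); 4..5  height  (1B, 1-aligned); 5..8  -- padding (3B); 8..16  layer  (8B, 8-aligned); 16..17  format  (1B, 1-aligned); 17..24  -- padding (7B); 24..32  stride  (8B, 8-aligned); sizeof = 32, alignof = 8
0..2  m17  (2B, 2-aligned)
2..10  m12  (8B, 2-aligned)
10..18  h  (8B, 2-aligned)
18..22  m9  (4B, 2-aligned)
22..26  m16  (4B, 2-aligned)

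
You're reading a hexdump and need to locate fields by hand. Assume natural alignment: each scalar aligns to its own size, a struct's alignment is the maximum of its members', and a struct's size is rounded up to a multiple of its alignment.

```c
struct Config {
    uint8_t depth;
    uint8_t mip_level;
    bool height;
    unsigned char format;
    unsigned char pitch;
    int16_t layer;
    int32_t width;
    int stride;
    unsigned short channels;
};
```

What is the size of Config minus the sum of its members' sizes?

3

depth at 0 (size 1, align 1) → ends 1
mip_level at 1 (size 1, align 1) → ends 2
height at 2 (size 1, align 1) → ends 3
format at 3 (size 1, align 1) → ends 4
pitch at 4 (size 1, align 1) → ends 5
pad 1 to align 2 for layer
layer at 6 (size 2, align 2) → ends 8
width at 8 (size 4, align 4) → ends 12
stride at 12 (size 4, align 4) → ends 16
channels at 16 (size 2, align 2) → ends 18
tail pad 2 to reach multiple of 4
total 20 bytes, alignment 4
data bytes 17, size 20 → padding 3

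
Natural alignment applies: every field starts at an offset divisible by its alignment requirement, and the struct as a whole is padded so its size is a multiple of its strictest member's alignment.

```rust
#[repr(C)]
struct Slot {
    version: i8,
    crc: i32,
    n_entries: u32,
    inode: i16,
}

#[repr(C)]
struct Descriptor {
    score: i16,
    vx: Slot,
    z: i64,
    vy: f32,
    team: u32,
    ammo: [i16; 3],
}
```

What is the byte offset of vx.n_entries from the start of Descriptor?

Slot: @0: version [1B, align 1] → 1; +3 pad (align 4); @4: crc [4B, align 4] → 8; @8: n_entries [4B, align 4] → 12; @12: inode [2B, align 2] → 14; +2 tail pad (align 4); size 16, align 4
@0: score [2B, align 2] → 2
+2 pad (align 4)
@4: vx [16B, align 4] → 20
within Slot: n_entries at 8
4 + 8 = 12

12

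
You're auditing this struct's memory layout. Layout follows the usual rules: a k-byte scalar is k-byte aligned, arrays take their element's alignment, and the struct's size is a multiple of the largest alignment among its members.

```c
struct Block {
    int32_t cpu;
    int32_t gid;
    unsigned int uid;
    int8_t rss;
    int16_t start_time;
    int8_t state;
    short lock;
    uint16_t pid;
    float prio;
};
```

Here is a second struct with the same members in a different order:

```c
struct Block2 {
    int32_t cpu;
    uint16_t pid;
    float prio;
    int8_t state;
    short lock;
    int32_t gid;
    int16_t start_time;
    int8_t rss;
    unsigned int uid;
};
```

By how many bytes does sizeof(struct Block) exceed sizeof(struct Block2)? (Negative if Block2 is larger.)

@0: cpu [4B, align 4] → 4
@4: gid [4B, align 4] → 8
@8: uid [4B, align 4] → 12
@12: rss [1B, align 1] → 13
+1 pad (align 2)
@14: start_time [2B, align 2] → 16
@16: state [1B, align 1] → 17
+1 pad (align 2)
@18: lock [2B, align 2] → 20
@20: pid [2B, align 2] → 22
+2 pad (align 4)
@24: prio [4B, align 4] → 28
size 28, align 4
— Block2 —
@0: cpu [4B, align 4] → 4
@4: pid [2B, align 2] → 6
+2 pad (align 4)
@8: prio [4B, align 4] → 12
@12: state [1B, align 1] → 13
+1 pad (align 2)
@14: lock [2B, align 2] → 16
@16: gid [4B, align 4] → 20
@20: start_time [2B, align 2] → 22
@22: rss [1B, align 1] → 23
+1 pad (align 4)
@24: uid [4B, align 4] → 28
size 28, align 4
28 − 28 = 0

0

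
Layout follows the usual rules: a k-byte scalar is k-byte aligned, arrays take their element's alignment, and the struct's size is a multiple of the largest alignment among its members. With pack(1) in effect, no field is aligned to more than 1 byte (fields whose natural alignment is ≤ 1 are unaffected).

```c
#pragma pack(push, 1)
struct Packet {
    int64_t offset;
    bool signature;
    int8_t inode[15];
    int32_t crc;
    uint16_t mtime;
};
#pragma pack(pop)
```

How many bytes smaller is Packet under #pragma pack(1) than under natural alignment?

natural layout:
  offset at 0 (size 8, align 8) → ends 8
  signature at 8 (size 1, align 1) → ends 9
  inode at 9 (size 15, align 1) → ends 24
  crc at 24 (size 4, align 4) → ends 28
  mtime at 28 (size 2, align 2) → ends 30
  tail pad 2 to reach multiple of 8
  total 32 bytes, alignment 8
packed(1) layout:
  offset at 0 (size 8, align 1) → ends 8
  signature at 8 (size 1, align 1) → ends 9
  inode at 9 (size 15, align 1) → ends 24
  crc at 24 (size 4, align 1) → ends 28
  mtime at 28 (size 2, align 1) → ends 30
  total 30 bytes, alignment 1
32 − 30 = 2

2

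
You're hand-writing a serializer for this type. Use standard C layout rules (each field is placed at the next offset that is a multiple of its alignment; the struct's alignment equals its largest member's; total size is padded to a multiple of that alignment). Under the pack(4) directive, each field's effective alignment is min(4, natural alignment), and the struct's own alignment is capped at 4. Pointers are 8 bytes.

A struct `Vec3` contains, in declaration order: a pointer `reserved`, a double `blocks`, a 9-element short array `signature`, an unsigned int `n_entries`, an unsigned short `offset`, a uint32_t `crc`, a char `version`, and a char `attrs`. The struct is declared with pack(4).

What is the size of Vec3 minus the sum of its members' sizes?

reserved at 0 (size 8, align 4) → ends 8
blocks at 8 (size 8, align 4) → ends 16
signature at 16 (size 18, align 2) → ends 34
pad 2 to align 4 for n_entries
n_entries at 36 (size 4, align 4) → ends 40
offset at 40 (size 2, align 2) → ends 42
pad 2 to align 4 for crc
crc at 44 (size 4, align 4) → ends 48
version at 48 (size 1, align 1) → ends 49
attrs at 49 (size 1, align 1) → ends 50
tail pad 2 to reach multiple of 4
total 52 bytes, alignment 4
data bytes 46, size 52 → padding 6

6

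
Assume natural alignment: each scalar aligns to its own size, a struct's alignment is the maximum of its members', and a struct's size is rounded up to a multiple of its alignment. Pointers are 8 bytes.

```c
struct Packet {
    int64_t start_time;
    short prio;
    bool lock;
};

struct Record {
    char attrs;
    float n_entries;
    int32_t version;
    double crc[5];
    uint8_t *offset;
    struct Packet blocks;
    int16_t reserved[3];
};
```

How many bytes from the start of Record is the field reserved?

80

Packet: @0: start_time [8B, align 8] → 8; @8: prio [2B, align 2] → 10; @10: lock [1B, align 1] → 11; +5 tail pad (align 8); size 16, align 8
@0: attrs [1B, align 1] → 1
+3 pad (align 4)
@4: n_entries [4B, align 4] → 8
@8: version [4B, align 4] → 12
+4 pad (align 8)
@16: crc [40B, align 8] → 56
@56: offset [8B, align 8] → 64
@64: blocks [16B, align 8] → 80
@80: reserved [6B, align 2] → 86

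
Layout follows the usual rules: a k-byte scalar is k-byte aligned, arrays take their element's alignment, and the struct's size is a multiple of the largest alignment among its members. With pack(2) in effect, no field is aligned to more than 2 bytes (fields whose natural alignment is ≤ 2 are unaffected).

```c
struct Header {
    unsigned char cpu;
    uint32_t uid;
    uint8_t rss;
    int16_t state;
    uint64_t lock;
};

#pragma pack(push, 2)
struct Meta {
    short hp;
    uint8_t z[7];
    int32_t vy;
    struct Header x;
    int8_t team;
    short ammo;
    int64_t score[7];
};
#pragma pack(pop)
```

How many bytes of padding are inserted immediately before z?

0

Header: @0: cpu [1B, align 1] → 1; +3 pad (align 4); @4: uid [4B, align 4] → 8; @8: rss [1B, align 1] → 9; +1 pad (align 2); @10: state [2B, align 2] → 12; +4 pad (align 8); @16: lock [8B, align 8] → 24; size 24, align 8
@0: hp [2B, align 2] → 2
@2: z [7B, align 1] → 9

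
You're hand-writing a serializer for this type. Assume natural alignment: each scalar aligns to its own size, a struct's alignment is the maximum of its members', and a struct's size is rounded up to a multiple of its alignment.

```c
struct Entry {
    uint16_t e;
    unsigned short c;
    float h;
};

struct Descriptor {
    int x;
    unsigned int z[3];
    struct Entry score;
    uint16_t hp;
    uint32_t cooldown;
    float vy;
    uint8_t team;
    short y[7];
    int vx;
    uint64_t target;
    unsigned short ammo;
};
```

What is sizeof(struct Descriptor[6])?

432

Entry: e at 0 (size 2, align 2) → ends 2; c at 2 (size 2, align 2) → ends 4; h at 4 (size 4, align 4) → ends 8; total 8 bytes, alignment 4
x at 0 (size 4, align 4) → ends 4
z at 4 (size 12, align 4) → ends 16
score at 16 (size 8, align 4) → ends 24
hp at 24 (size 2, align 2) → ends 26
pad 2 to align 4 for cooldown
cooldown at 28 (size 4, align 4) → ends 32
vy at 32 (size 4, align 4) → ends 36
team at 36 (size 1, align 1) → ends 37
pad 1 to align 2 for y
y at 38 (size 14, align 2) → ends 52
vx at 52 (size 4, align 4) → ends 56
target at 56 (size 8, align 8) → ends 64
ammo at 64 (size 2, align 2) → ends 66
tail pad 6 to reach multiple of 8
total 72 bytes, alignment 8
array of 6: 6 × 72 = 432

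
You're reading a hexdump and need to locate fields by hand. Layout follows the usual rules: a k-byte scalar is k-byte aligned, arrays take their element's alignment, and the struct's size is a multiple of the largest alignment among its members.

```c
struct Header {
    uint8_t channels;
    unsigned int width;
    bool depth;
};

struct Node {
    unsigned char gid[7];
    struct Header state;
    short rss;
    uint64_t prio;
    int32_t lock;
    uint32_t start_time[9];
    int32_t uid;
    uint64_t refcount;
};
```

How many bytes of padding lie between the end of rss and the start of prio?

Header: channels at 0 (size 1, align 1) → ends 1; pad 3 to align 4 for width; width at 4 (size 4, align 4) → ends 8; depth at 8 (size 1, align 1) → ends 9; tail pad 3 to reach multiple of 4; total 12 bytes, alignment 4
gid at 0 (size 7, align 1) → ends 7
pad 1 to align 4 for state
state at 8 (size 12, align 4) → ends 20
rss at 20 (size 2, align 2) → ends 22
pad 2 to align 8 for prio
prio at 24 (size 8, align 8) → ends 32

2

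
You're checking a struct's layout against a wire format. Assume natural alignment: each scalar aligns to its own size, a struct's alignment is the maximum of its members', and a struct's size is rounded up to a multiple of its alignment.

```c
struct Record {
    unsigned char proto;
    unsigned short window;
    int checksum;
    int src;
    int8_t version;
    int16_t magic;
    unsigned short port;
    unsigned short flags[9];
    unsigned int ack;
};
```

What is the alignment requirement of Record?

member alignments: proto=1, window=2, checksum=4, src=4, version=1, magic=2, port=2, flags=2, ack=4
max = 4

4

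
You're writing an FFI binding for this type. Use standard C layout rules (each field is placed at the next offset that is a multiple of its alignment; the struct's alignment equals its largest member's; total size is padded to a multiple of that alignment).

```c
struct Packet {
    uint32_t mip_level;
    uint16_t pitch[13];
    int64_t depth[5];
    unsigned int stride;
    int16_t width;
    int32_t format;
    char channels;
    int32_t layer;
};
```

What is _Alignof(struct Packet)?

8

member alignments: mip_level=4, pitch=2, depth=8, stride=4, width=2, format=4, channels=1, layer=4
max = 8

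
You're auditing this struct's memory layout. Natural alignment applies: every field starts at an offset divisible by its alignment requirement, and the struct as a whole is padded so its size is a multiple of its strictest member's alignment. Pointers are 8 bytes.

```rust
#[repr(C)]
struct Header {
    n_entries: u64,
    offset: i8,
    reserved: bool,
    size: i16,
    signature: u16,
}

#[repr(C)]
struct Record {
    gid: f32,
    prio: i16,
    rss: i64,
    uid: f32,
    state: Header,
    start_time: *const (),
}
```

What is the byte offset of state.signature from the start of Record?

36

Header: n_entries at 0 (size 8, align 8) → ends 8; offset at 8 (size 1, align 1) → ends 9; reserved at 9 (size 1, align 1) → ends 10; size at 10 (size 2, align 2) → ends 12; signature at 12 (size 2, align 2) → ends 14; tail pad 2 to reach multiple of 8; total 16 bytes, alignment 8
gid at 0 (size 4, align 4) → ends 4
prio at 4 (size 2, align 2) → ends 6
pad 2 to align 8 for rss
rss at 8 (size 8, align 8) → ends 16
uid at 16 (size 4, align 4) → ends 20
pad 4 to align 8 for state
state at 24 (size 16, align 8) → ends 40
within Header: signature at 12
24 + 12 = 36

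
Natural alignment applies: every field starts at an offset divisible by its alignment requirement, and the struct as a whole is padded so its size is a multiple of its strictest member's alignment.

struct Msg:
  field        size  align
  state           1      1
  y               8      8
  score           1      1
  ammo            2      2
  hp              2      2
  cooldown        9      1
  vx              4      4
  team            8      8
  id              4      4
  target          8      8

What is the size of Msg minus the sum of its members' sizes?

17

@0: state [1B, align 1] → 1
+7 pad (align 8)
@8: y [8B, align 8] → 16
@16: score [1B, align 1] → 17
+1 pad (align 2)
@18: ammo [2B, align 2] → 20
@20: hp [2B, align 2] → 22
@22: cooldown [9B, align 1] → 31
+1 pad (align 4)
@32: vx [4B, align 4] → 36
+4 pad (align 8)
@40: team [8B, align 8] → 48
@48: id [4B, align 4] → 52
+4 pad (align 8)
@56: target [8B, align 8] → 64
size 64, align 8
data bytes 47, size 64 → padding 17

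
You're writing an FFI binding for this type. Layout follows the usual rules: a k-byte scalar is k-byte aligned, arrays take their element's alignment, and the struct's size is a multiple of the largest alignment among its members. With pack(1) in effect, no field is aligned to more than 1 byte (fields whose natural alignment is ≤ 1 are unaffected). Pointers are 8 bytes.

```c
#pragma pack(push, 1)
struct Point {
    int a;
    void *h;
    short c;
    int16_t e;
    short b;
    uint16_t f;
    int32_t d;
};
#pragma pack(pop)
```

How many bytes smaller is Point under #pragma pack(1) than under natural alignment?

8

natural layout:
  0..4  a  (4B, 4-aligned)
  4..8  -- padding (4B)
  8..16  h  (8B, 8-aligned)
  16..18  c  (2B, 2-aligned)
  18..20  e  (2B, 2-aligned)
  20..22  b  (2B, 2-aligned)
  22..24  f  (2B, 2-aligned)
  24..28  d  (4B, 4-aligned)
  28..32  -- tail padding (4B)
  sizeof = 32, alignof = 8
packed(1) layout:
  0..4  a  (4B, 1-aligned)
  4..12  h  (8B, 1-aligned)
  12..14  c  (2B, 1-aligned)
  14..16  e  (2B, 1-aligned)
  16..18  b  (2B, 1-aligned)
  18..20  f  (2B, 1-aligned)
  20..24  d  (4B, 1-aligned)
  sizeof = 24, alignof = 1
32 − 24 = 8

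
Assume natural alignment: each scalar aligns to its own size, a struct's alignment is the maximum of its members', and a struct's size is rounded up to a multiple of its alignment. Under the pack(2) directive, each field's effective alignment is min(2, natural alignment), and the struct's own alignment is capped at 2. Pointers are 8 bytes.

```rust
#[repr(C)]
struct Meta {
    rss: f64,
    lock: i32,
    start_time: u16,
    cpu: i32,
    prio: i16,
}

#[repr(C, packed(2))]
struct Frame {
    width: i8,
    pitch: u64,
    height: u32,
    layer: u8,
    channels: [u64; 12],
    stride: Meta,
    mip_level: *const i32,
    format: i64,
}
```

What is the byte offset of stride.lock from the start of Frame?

Meta: @0: rss [8B, align 8] → 8; @8: lock [4B, align 4] → 12; @12: start_time [2B, align 2] → 14; +2 pad (align 4); @16: cpu [4B, align 4] → 20; @20: prio [2B, align 2] → 22; +2 tail pad (align 8); size 24, align 8
@0: width [1B, align 1] → 1
+1 pad (align 2)
@2: pitch [8B, align 2] → 10
@10: height [4B, align 2] → 14
@14: layer [1B, align 1] → 15
+1 pad (align 2)
@16: channels [96B, align 2] → 112
@112: stride [24B, align 2] → 136
within Meta: lock at 8
112 + 8 = 120

120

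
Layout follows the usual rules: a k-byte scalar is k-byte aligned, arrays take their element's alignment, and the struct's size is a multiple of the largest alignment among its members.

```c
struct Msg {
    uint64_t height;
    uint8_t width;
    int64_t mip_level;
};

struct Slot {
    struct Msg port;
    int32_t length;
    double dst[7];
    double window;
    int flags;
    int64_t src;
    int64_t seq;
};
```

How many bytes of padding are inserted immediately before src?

4

Msg: height at 0 (size 8, align 8) → ends 8; width at 8 (size 1, align 1) → ends 9; pad 7 to align 8 for mip_level; mip_level at 16 (size 8, align 8) → ends 24; total 24 bytes, alignment 8
port at 0 (size 24, align 8) → ends 24
length at 24 (size 4, align 4) → ends 28
pad 4 to align 8 for dst
dst at 32 (size 56, align 8) → ends 88
window at 88 (size 8, align 8) → ends 96
flags at 96 (size 4, align 4) → ends 100
pad 4 to align 8 for src
src at 104 (size 8, align 8) → ends 112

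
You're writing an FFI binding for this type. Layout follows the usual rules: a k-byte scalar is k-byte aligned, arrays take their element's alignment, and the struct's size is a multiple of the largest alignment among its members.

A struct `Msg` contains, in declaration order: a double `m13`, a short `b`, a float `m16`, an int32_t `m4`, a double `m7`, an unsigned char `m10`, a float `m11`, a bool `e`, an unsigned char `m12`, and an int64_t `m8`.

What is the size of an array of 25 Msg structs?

@0: m13 [8B, align 8] → 8
@8: b [2B, align 2] → 10
+2 pad (align 4)
@12: m16 [4B, align 4] → 16
@16: m4 [4B, align 4] → 20
+4 pad (align 8)
@24: m7 [8B, align 8] → 32
@32: m10 [1B, align 1] → 33
+3 pad (align 4)
@36: m11 [4B, align 4] → 40
@40: e [1B, align 1] → 41
@41: m12 [1B, align 1] → 42
+6 pad (align 8)
@48: m8 [8B, align 8] → 56
size 56, align 8
array of 25: 25 × 56 = 1400

1400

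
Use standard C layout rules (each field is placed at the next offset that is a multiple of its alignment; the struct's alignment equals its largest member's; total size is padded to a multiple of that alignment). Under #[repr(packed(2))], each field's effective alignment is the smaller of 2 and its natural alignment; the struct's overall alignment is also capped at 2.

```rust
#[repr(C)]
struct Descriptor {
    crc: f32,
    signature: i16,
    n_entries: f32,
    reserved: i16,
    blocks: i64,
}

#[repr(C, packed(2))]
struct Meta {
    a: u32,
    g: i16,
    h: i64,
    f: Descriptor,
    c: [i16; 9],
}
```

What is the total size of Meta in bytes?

56 bytes

Descriptor: crc at 0 (size 4, align 4) → ends 4; signature at 4 (size 2, align 2) → ends 6; pad 2 to align 4 for n_entries; n_entries at 8 (size 4, align 4) → ends 12; reserved at 12 (size 2, align 2) → ends 14; pad 2 to align 8 for blocks; blocks at 16 (size 8, align 8) → ends 24; total 24 bytes, alignment 8
a at 0 (size 4, align 2) → ends 4
g at 4 (size 2, align 2) → ends 6
h at 6 (size 8, align 2) → ends 14
f at 14 (size 24, align 2) → ends 38
c at 38 (size 18, align 2) → ends 56
total 56 bytes, alignment 2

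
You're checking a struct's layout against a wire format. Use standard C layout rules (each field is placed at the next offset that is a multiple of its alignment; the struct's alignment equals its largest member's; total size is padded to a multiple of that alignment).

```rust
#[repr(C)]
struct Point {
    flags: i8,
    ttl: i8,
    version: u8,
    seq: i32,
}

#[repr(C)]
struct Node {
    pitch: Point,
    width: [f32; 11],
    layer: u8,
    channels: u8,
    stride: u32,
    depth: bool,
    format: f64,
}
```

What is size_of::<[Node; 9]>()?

Point: flags at 0 (size 1, align 1) → ends 1; ttl at 1 (size 1, align 1) → ends 2; version at 2 (size 1, align 1) → ends 3; pad 1 to align 4 for seq; seq at 4 (size 4, align 4) → ends 8; total 8 bytes, alignment 4
pitch at 0 (size 8, align 4) → ends 8
width at 8 (size 44, align 4) → ends 52
layer at 52 (size 1, align 1) → ends 53
channels at 53 (size 1, align 1) → ends 54
pad 2 to align 4 for stride
stride at 56 (size 4, align 4) → ends 60
depth at 60 (size 1, align 1) → ends 61
pad 3 to align 8 for format
format at 64 (size 8, align 8) → ends 72
total 72 bytes, alignment 8
array of 9: 9 × 72 = 648

648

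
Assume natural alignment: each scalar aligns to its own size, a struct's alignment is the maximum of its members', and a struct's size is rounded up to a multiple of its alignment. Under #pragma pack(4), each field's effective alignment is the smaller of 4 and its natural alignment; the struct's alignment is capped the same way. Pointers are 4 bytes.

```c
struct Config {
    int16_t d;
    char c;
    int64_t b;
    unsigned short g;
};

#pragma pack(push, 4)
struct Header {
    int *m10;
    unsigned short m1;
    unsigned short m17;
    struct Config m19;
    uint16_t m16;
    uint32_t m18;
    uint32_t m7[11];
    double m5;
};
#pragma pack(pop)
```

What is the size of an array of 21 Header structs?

1932

Config: d at 0 (size 2, align 2) → ends 2; c at 2 (size 1, align 1) → ends 3; pad 5 to align 8 for b; b at 8 (size 8, align 8) → ends 16; g at 16 (size 2, align 2) → ends 18; tail pad 6 to reach multiple of 8; total 24 bytes, alignment 8
m10 at 0 (size 4, align 4) → ends 4
m1 at 4 (size 2, align 2) → ends 6
m17 at 6 (size 2, align 2) → ends 8
m19 at 8 (size 24, align 4) → ends 32
m16 at 32 (size 2, align 2) → ends 34
pad 2 to align 4 for m18
m18 at 36 (size 4, align 4) → ends 40
m7 at 40 (size 44, align 4) → ends 84
m5 at 84 (size 8, align 4) → ends 92
total 92 bytes, alignment 4
array of 21: 21 × 92 = 1932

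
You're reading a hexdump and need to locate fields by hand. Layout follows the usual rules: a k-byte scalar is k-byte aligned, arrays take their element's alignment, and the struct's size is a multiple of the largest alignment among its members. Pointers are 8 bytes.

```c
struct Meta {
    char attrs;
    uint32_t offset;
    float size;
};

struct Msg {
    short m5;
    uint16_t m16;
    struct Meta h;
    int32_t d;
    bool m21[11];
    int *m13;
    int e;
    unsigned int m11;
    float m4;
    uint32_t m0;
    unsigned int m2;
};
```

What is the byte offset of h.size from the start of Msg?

Meta: 0..1  attrs  (1B, 1-aligned); 1..4  -- padding (3B); 4..8  offset  (4B, 4-aligned); 8..12  size  (4B, 4-aligned); sizeof = 12, alignof = 4
0..2  m5  (2B, 2-aligned)
2..4  m16  (2B, 2-aligned)
4..16  h  (12B, 4-aligned)
within Meta: size at 8
4 + 8 = 12

12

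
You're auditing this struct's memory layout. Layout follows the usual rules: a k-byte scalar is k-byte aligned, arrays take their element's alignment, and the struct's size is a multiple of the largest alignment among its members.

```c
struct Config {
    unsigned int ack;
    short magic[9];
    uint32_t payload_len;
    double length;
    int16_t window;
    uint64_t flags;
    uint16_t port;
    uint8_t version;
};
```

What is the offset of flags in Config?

48

ack at 0 (size 4, align 4) → ends 4
magic at 4 (size 18, align 2) → ends 22
pad 2 to align 4 for payload_len
payload_len at 24 (size 4, align 4) → ends 28
pad 4 to align 8 for length
length at 32 (size 8, align 8) → ends 40
window at 40 (size 2, align 2) → ends 42
pad 6 to align 8 for flags
flags at 48 (size 8, align 8) → ends 56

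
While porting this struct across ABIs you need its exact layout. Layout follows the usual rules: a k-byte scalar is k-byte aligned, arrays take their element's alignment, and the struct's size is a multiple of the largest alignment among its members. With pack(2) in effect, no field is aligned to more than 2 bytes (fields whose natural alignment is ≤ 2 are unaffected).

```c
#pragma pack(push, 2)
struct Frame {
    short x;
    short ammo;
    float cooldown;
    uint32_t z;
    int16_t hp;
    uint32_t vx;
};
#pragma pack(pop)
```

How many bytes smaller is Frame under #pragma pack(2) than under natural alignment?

natural layout:
  @0: x [2B, align 2] → 2
  @2: ammo [2B, align 2] → 4
  @4: cooldown [4B, align 4] → 8
  @8: z [4B, align 4] → 12
  @12: hp [2B, align 2] → 14
  +2 pad (align 4)
  @16: vx [4B, align 4] → 20
  size 20, align 4
packed(2) layout:
  @0: x [2B, align 2] → 2
  @2: ammo [2B, align 2] → 4
  @4: cooldown [4B, align 2] → 8
  @8: z [4B, align 2] → 12
  @12: hp [2B, align 2] → 14
  @14: vx [4B, align 2] → 18
  size 18, align 2
20 − 18 = 2

2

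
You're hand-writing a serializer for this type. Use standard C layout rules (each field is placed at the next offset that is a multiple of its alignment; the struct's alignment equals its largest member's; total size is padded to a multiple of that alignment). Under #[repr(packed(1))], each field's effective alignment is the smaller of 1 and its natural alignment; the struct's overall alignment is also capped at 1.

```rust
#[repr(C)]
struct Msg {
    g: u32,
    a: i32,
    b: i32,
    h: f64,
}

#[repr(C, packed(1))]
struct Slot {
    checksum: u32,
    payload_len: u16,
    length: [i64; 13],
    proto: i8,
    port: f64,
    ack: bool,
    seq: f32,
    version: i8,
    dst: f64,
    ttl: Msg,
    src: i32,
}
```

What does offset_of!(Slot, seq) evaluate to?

120

Msg: g at 0 (size 4, align 4) → ends 4; a at 4 (size 4, align 4) → ends 8; b at 8 (size 4, align 4) → ends 12; pad 4 to align 8 for h; h at 16 (size 8, align 8) → ends 24; total 24 bytes, alignment 8
checksum at 0 (size 4, align 1) → ends 4
payload_len at 4 (size 2, align 1) → ends 6
length at 6 (size 104, align 1) → ends 110
proto at 110 (size 1, align 1) → ends 111
port at 111 (size 8, align 1) → ends 119
ack at 119 (size 1, align 1) → ends 120
seq at 120 (size 4, align 1) → ends 124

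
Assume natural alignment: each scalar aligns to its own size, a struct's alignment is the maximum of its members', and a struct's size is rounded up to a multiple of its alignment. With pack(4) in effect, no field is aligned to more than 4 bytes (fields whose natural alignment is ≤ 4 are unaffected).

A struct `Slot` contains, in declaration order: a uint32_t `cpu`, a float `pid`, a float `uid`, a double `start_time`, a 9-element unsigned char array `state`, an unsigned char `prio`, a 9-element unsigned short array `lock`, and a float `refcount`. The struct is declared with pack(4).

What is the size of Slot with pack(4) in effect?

52

@0: cpu [4B, align 4] → 4
@4: pid [4B, align 4] → 8
@8: uid [4B, align 4] → 12
@12: start_time [8B, align 4] → 20
@20: state [9B, align 1] → 29
@29: prio [1B, align 1] → 30
@30: lock [18B, align 2] → 48
@48: refcount [4B, align 4] → 52
size 52, align 4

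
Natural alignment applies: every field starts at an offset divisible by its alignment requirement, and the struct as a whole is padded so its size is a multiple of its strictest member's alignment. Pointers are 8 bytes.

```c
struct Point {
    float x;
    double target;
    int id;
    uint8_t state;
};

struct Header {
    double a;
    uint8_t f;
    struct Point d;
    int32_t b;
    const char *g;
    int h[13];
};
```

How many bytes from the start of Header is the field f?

8

Point: x at 0 (size 4, align 4) → ends 4; pad 4 to align 8 for target; target at 8 (size 8, align 8) → ends 16; id at 16 (size 4, align 4) → ends 20; state at 20 (size 1, align 1) → ends 21; tail pad 3 to reach multiple of 8; total 24 bytes, alignment 8
a at 0 (size 8, align 8) → ends 8
f at 8 (size 1, align 1) → ends 9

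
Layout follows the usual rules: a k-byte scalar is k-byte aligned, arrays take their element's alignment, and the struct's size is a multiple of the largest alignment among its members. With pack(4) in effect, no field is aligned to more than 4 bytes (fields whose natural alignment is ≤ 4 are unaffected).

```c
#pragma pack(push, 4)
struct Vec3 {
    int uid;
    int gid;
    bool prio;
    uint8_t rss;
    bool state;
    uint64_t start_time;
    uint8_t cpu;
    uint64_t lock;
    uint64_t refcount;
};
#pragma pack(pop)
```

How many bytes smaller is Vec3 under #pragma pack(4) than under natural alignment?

8

natural layout:
  @0: uid [4B, align 4] → 4
  @4: gid [4B, align 4] → 8
  @8: prio [1B, align 1] → 9
  @9: rss [1B, align 1] → 10
  @10: state [1B, align 1] → 11
  +5 pad (align 8)
  @16: start_time [8B, align 8] → 24
  @24: cpu [1B, align 1] → 25
  +7 pad (align 8)
  @32: lock [8B, align 8] → 40
  @40: refcount [8B, align 8] → 48
  size 48, align 8
packed(4) layout:
  @0: uid [4B, align 4] → 4
  @4: gid [4B, align 4] → 8
  @8: prio [1B, align 1] → 9
  @9: rss [1B, align 1] → 10
  @10: state [1B, align 1] → 11
  +1 pad (align 4)
  @12: start_time [8B, align 4] → 20
  @20: cpu [1B, align 1] → 21
  +3 pad (align 4)
  @24: lock [8B, align 4] → 32
  @32: refcount [8B, align 4] → 40
  size 40, align 4
48 − 40 = 8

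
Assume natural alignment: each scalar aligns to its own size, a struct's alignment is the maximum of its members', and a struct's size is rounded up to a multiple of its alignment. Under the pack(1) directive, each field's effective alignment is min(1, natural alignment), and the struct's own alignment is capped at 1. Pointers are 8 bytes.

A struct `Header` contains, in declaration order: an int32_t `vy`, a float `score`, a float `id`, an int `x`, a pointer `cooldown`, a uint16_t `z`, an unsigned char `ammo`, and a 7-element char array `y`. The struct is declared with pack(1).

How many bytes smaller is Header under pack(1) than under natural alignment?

6

natural layout:
  @0: vy [4B, align 4] → 4
  @4: score [4B, align 4] → 8
  @8: id [4B, align 4] → 12
  @12: x [4B, align 4] → 16
  @16: cooldown [8B, align 8] → 24
  @24: z [2B, align 2] → 26
  @26: ammo [1B, align 1] → 27
  @27: y [7B, align 1] → 34
  +6 tail pad (align 8)
  size 40, align 8
packed(1) layout:
  @0: vy [4B, align 1] → 4
  @4: score [4B, align 1] → 8
  @8: id [4B, align 1] → 12
  @12: x [4B, align 1] → 16
  @16: cooldown [8B, align 1] → 24
  @24: z [2B, align 1] → 26
  @26: ammo [1B, align 1] → 27
  @27: y [7B, align 1] → 34
  size 34, align 1
40 − 34 = 6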